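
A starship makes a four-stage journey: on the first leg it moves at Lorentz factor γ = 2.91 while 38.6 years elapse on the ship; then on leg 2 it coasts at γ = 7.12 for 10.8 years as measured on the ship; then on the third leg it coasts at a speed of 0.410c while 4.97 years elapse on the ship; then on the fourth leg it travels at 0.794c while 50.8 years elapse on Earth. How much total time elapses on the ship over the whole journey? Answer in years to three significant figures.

τ = 85.3 years

Leg 1: 38.6 years is already measured on the ship.
Leg 2: 10.8 years is already measured on the ship.
Leg 3: 4.97 years is already measured on the ship.
Leg 4: γ = 1/√(1 − 0.794²) = 1/√0.3696 = 1.645; τ_4 = 50.8/1.645 = 30.88 years.
Total: 38.60 + 10.80 + 4.970 + 30.88 years.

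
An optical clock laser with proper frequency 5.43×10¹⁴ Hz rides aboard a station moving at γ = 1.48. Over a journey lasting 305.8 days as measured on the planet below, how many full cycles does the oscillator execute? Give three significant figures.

γ = 1.48
The oscillator's own cycle count is N = f × τ where τ is the proper time aboard the station. τ = Δt/γ = 305.8/1.480 = 206.6 days = 1.785×10⁷ s.
N = 5.43×10¹⁴ × 1.785×10⁷ = 9.694×10²¹.

N = 9.69×10²¹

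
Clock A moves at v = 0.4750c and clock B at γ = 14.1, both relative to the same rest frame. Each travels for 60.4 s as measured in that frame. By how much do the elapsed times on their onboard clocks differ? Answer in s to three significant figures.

A: γ = 1/√(1 − 0.4750²) = 1/√0.7744 = 1.136; τ_A = 60.4/1.136 = 53.15 s.
B: γ = 14.1; τ_B = 60.4/14.10 = 4.284 s.

|τ_A − τ_B| = 48.9 s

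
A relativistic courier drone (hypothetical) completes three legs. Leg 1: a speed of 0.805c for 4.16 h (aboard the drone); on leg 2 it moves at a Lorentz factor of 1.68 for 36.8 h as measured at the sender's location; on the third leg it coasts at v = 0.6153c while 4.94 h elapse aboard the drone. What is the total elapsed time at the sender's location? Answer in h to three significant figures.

Leg 1: γ = 1/√(1 − 0.805²) = 1/√0.3520 = 1.686; Δt_1 = 1.686 × 4.16 = 7.012 h.
Leg 2: 36.8 h is already measured at the sender's location.
Leg 3: γ = 1/√(1 − 0.6153²) = 1/√0.6214 = 1.269; Δt_3 = 1.269 × 4.94 = 6.267 h.
Total: 7.012 + 36.80 + 6.267 h.

Δt = 50.1 h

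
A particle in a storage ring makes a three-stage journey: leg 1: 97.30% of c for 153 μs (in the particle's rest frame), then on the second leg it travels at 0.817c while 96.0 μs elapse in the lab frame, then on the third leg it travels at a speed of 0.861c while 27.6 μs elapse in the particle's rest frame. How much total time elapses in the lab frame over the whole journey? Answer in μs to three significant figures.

Leg 1: β = 0.9730; γ = 1/√(1 − 0.9730²) = 1/√0.05327 = 4.333; Δt_1 = 4.333 × 153 = 662.9 μs.
Leg 2: 96.0 μs is already measured in the lab frame.
Leg 3: γ = 1/√(1 − 0.861²) = 1/√0.2587 = 1.966; Δt_3 = 1.966 × 27.6 = 54.27 μs.
Total: 662.9 + 96.00 + 54.27 μs.

Δt = 813 μs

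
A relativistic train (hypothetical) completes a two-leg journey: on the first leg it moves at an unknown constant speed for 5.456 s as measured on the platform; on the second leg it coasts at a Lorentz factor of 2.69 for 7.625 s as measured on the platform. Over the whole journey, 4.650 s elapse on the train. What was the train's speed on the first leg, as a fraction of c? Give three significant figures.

β = 0.943

Leg 1: speed unknown; τ_1 = 5.456/γ_1.
Leg 2: γ = 2.69; τ_2 = 7.625/2.690 = 2.835 s.
Total proper time: τ_1 + 2.835 = 4.650, so τ_1 = 4.650 − 2.835 = 1.815 s.
γ_1 = 5.456/1.815 = 3.005; β = √(1 − 1/γ²) = √0.8893.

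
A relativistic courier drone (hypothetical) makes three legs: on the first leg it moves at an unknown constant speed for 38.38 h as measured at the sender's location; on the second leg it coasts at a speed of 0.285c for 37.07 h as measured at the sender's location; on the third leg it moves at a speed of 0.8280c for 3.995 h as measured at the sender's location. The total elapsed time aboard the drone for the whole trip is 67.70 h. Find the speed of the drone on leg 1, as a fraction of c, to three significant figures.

β = 0.626

Leg 1: speed unknown; τ_1 = 38.38/γ_1.
Leg 2: γ = 1/√(1 − 0.285²) = 1/√0.9188 = 1.043; τ_2 = 37.07/1.043 = 35.53 h.
Leg 3: γ = 1/√(1 − 0.8280²) = 1/√0.3144 = 1.783; τ_3 = 3.995/1.783 = 2.240 h.
Total proper time: τ_1 + 35.53 + 2.240 = 67.70, so τ_1 = 67.70 − 37.77 = 29.93 h.
γ_1 = 38.38/29.93 = 1.282; β = √(1 − 1/γ²) = √0.3920.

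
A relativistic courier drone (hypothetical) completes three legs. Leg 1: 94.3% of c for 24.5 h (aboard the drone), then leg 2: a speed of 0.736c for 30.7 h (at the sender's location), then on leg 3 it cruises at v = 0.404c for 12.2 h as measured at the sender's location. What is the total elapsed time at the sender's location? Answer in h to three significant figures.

Leg 1: β = 0.943; γ = 1/√(1 − 0.943²) = 1/√0.1108 = 3.005; Δt_1 = 3.005 × 24.5 = 73.62 h.
Leg 2: 30.7 h is already measured at the sender's location.
Leg 3: 12.2 h is already measured at the sender's location.
Total: 73.62 + 30.70 + 12.20 h.

Δt = 117 h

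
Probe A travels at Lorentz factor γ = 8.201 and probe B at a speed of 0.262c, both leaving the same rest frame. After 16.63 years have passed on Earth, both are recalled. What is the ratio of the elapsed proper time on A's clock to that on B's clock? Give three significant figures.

A: γ = 8.201. B: γ = 1/√(1 − 0.262²) = 1/√0.9314 = 1.036.
τ_A/τ_B = γ_B/γ_A = 1.036/8.201 = 0.1264, so τ_A/τ_B = 0.1264.

τ_A/τ_B = 0.126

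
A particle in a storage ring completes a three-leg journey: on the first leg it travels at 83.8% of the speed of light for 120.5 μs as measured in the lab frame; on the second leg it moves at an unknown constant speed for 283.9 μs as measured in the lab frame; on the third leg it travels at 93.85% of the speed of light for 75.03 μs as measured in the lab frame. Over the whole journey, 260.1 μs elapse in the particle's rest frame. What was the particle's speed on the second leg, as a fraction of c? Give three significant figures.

β = 0.805

Leg 1: β = 0.838; γ = 1/√(1 − 0.838²) = 1/√0.2978 = 1.833; τ_1 = 120.5/1.833 = 65.75 μs.
Leg 2: speed unknown; τ_2 = 283.9/γ_2.
Leg 3: β = 0.9385; γ = 1/√(1 − 0.9385²) = 1/√0.1192 = 2.896; τ_3 = 75.03/2.896 = 25.91 μs.
Total proper time: 65.75 + τ_2 + 25.91 = 260.1, so τ_2 = 260.1 − 91.66 = 168.4 μs.
γ_2 = 283.9/168.4 = 1.685; β = √(1 − 1/γ²) = √0.6480.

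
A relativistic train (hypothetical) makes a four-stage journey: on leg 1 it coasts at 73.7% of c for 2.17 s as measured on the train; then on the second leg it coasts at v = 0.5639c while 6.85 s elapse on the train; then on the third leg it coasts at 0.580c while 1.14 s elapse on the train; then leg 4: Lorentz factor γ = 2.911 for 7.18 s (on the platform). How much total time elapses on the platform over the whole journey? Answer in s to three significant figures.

Δt = 20.1 s

Leg 1: β = 0.737; γ = 1/√(1 − 0.737²) = 1/√0.4568 = 1.480; Δt_1 = 1.480 × 2.17 = 3.211 s.
Leg 2: γ = 1/√(1 − 0.5639²) = 1/√0.6820 = 1.211; Δt_2 = 1.211 × 6.85 = 8.295 s.
Leg 3: γ = 1/√(1 − 0.580²) = 1/√0.6636 = 1.228; Δt_3 = 1.228 × 1.14 = 1.399 s.
Leg 4: 7.18 s is already measured on the platform.
Total: 3.211 + 8.295 + 1.399 + 7.180 s.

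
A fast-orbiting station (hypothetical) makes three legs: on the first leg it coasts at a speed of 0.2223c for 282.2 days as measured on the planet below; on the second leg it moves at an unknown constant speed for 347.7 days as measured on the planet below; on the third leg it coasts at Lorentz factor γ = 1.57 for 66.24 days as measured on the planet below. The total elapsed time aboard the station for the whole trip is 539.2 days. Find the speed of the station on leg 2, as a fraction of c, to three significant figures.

β = 0.770

Leg 1: γ = 1/√(1 − 0.2223²) = 1/√0.9506 = 1.026; τ_1 = 282.2/1.026 = 275.1 days.
Leg 2: speed unknown; τ_2 = 347.7/γ_2.
Leg 3: γ = 1.57; τ_3 = 66.24/1.570 = 42.19 days.
Total proper time: 275.1 + τ_2 + 42.19 = 539.2, so τ_2 = 539.2 − 317.3 = 221.9 days.
γ_2 = 347.7/221.9 = 1.567; β = √(1 − 1/γ²) = √0.5928.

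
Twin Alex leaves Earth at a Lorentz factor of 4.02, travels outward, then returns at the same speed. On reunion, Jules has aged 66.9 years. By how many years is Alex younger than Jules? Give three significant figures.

γ = 4.02
Alex's elapsed proper time: τ = 66.9/4.020 = 16.64 years.
Age gap = Δt − τ = 66.9 − 16.64 years.

Δt − τ = 50.3 years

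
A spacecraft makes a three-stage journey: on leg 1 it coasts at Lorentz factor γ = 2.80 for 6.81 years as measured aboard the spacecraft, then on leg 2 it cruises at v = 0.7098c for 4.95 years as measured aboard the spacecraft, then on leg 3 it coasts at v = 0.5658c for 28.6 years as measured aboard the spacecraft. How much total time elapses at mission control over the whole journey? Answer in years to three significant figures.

Δt = 60.8 years

Leg 1: γ = 2.80; Δt_1 = 2.800 × 6.81 = 19.07 years.
Leg 2: γ = 1/√(1 − 0.7098²) = 1/√0.4962 = 1.420; Δt_2 = 1.420 × 4.95 = 7.027 years.
Leg 3: γ = 1/√(1 − 0.5658²) = 1/√0.6799 = 1.213; Δt_3 = 1.213 × 28.6 = 34.69 years.
Total: 19.07 + 7.027 + 34.69 years.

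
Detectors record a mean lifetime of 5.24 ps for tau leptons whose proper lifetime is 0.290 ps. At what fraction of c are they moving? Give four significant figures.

γ = Δt/τ₀ = 5.24/0.290 = 18.07
β = √(1 − 1/γ²) = √(1 − 0.003063) = √0.9969

v = 0.9985c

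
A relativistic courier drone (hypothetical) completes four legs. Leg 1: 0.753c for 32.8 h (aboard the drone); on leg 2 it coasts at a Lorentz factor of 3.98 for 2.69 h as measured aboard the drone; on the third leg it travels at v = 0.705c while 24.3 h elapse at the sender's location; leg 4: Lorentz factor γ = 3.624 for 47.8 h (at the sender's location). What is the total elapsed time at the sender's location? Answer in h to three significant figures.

Leg 1: γ = 1/√(1 − 0.753²) = 1/√0.4330 = 1.520; Δt_1 = 1.520 × 32.8 = 49.85 h.
Leg 2: γ = 3.98; Δt_2 = 3.980 × 2.69 = 10.71 h.
Leg 3: 24.3 h is already measured at the sender's location.
Leg 4: 47.8 h is already measured at the sender's location.
Total: 49.85 + 10.71 + 24.30 + 47.80 h.

Δt = 133 h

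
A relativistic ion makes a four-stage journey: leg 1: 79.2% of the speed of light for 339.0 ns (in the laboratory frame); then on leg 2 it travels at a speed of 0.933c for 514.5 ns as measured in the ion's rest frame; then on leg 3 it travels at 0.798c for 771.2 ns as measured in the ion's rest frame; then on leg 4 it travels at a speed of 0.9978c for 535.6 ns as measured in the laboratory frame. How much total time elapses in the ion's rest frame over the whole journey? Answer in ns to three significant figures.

τ = 1530 ns

Leg 1: β = 0.792; γ = 1/√(1 − 0.792²) = 1/√0.3727 = 1.638; τ_1 = 339.0/1.638 = 207.0 ns.
Leg 2: 514.5 ns is already measured in the ion's rest frame.
Leg 3: 771.2 ns is already measured in the ion's rest frame.
Leg 4: γ = 1/√(1 − 0.9978²) = 1/√0.004395 = 15.08; τ_4 = 535.6/15.08 = 35.51 ns.
Total: 207.0 + 514.5 + 771.2 + 35.51 ns.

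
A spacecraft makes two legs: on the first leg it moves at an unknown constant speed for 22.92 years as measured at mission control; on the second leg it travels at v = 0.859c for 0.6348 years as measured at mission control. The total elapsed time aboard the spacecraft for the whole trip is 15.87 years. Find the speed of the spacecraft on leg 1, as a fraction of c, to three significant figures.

Leg 1: speed unknown; τ_1 = 22.92/γ_1.
Leg 2: γ = 1/√(1 − 0.859²) = 1/√0.2621 = 1.953; τ_2 = 0.6348/1.953 = 0.3250 years.
Total proper time: τ_1 + 0.3250 = 15.87, so τ_1 = 15.87 − 0.3250 = 15.54 years.
γ_1 = 22.92/15.54 = 1.474; β = √(1 − 1/γ²) = √0.5400.

β = 0.735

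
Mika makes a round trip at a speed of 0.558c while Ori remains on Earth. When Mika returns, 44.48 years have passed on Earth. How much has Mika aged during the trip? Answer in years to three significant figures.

τ = 36.9 years

γ = 1/√(1 − 0.558²) = 1/√0.6886 = 1.205
Mika's clock measures proper time along the trip: τ = Δt/γ = 44.48/1.205 years.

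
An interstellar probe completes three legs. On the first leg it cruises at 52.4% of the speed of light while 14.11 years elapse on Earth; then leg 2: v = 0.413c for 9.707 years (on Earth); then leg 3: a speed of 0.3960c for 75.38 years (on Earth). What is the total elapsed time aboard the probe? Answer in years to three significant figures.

τ = 90.1 years

Leg 1: β = 0.524; γ = 1/√(1 − 0.524²) = 1/√0.7254 = 1.174; τ_1 = 14.11/1.174 = 12.02 years.
Leg 2: γ = 1/√(1 − 0.413²) = 1/√0.8294 = 1.098; τ_2 = 9.707/1.098 = 8.840 years.
Leg 3: γ = 1/√(1 − 0.3960²) = 1/√0.8432 = 1.089; τ_3 = 75.38/1.089 = 69.22 years.
Total: 12.02 + 8.840 + 69.22 years.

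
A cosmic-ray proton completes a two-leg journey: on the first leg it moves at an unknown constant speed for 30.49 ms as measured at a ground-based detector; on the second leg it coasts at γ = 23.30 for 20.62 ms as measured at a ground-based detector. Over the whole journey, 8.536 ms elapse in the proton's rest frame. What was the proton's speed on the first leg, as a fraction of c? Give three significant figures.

β = 0.968

Leg 1: speed unknown; τ_1 = 30.49/γ_1.
Leg 2: γ = 23.30; τ_2 = 20.62/23.30 = 0.8850 ms.
Total proper time: τ_1 + 0.8850 = 8.536, so τ_1 = 8.536 − 0.8850 = 7.651 ms.
γ_1 = 30.49/7.651 = 3.985; β = √(1 − 1/γ²) = √0.9370.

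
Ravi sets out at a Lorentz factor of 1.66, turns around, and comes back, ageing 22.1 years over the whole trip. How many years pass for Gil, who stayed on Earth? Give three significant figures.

γ = 1.66
Earth-frame duration is the dilated interval: Δt = γτ = 1.660 × 22.1 years.

Δt = 36.7 years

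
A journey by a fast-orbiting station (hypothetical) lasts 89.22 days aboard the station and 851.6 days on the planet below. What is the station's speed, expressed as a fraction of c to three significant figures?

v = 0.994c

The proper time is measured aboard the station (both events occur at the station's location); Δt is measured on the planet below. γ = Δt/τ = 851.6/89.22 = 9.545.
β = √(1 − 1/γ²) = √(1 − 0.01098) = √0.9890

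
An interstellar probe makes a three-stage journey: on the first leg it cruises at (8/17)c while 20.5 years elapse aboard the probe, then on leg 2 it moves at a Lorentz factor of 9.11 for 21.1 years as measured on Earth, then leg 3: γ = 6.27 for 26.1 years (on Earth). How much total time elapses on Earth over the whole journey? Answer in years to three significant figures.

Leg 1: γ = 1/√(1 − (8/17)²) = 17/15 ≈ 1.133; Δt_1 = 1.133 × 20.5 = 23.23 years.
Leg 2: 21.1 years is already measured on Earth.
Leg 3: 26.1 years is already measured on Earth.
Total: 23.23 + 21.10 + 26.10 years.

Δt = 70.4 years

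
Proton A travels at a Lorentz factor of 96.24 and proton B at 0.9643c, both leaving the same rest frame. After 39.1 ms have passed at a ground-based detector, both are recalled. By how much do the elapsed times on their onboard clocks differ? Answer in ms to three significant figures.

A: γ = 96.24; τ_A = 39.1/96.24 = 0.4063 ms.
B: γ = 1/√(1 − 0.9643²) = 1/√0.07013 = 3.776; τ_B = 39.1/3.776 = 10.35 ms.

|τ_A − τ_B| = 9.95 ms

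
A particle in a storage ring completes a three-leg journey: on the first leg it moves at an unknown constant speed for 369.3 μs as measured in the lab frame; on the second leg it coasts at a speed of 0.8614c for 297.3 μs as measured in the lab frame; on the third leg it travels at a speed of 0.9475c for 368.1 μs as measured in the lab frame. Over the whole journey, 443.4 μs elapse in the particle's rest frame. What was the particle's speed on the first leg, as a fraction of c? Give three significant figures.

β = 0.881

Leg 1: speed unknown; τ_1 = 369.3/γ_1.
Leg 2: γ = 1/√(1 − 0.8614²) = 1/√0.2580 = 1.969; τ_2 = 297.3/1.969 = 151.0 μs.
Leg 3: γ = 1/√(1 − 0.9475²) = 1/√0.1022 = 3.127; τ_3 = 368.1/3.127 = 117.7 μs.
Total proper time: τ_1 + 151.0 + 117.7 = 443.4, so τ_1 = 443.4 − 268.7 = 174.7 μs.
γ_1 = 369.3/174.7 = 2.114; β = √(1 − 1/γ²) = √0.7762.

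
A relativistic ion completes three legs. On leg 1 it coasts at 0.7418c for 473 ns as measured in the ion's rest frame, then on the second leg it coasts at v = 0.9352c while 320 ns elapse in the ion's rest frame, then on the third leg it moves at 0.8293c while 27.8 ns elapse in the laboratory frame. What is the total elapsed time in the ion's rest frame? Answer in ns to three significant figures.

Leg 1: 473 ns is already measured in the ion's rest frame.
Leg 2: 320 ns is already measured in the ion's rest frame.
Leg 3: γ = 1/√(1 − 0.8293²) = 1/√0.3123 = 1.790; τ_3 = 27.8/1.790 = 15.53 ns.
Total: 473.0 + 320.0 + 15.53 ns.

τ = 809 ns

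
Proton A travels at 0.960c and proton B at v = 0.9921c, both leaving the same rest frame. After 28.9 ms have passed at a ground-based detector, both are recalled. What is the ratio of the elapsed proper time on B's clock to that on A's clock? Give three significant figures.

τ_B/τ_A = 0.448

A: γ = 1/√(1 − 0.960²) = 25/7 ≈ 3.571. B: γ = 1/√(1 − 0.9921²) = 1/√0.01574 = 7.971.
τ_A/τ_B = γ_B/γ_A = 7.971/3.571 = 2.232, so τ_B/τ_A = 0.4480.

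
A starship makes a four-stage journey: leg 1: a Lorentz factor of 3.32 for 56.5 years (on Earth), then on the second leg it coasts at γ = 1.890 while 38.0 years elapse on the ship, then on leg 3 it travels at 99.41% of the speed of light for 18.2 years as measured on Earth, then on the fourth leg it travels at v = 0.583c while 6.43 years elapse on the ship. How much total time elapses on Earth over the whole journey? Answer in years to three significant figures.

Δt = 154 years

Leg 1: 56.5 years is already measured on Earth.
Leg 2: γ = 1.890; Δt_2 = 1.890 × 38.0 = 71.82 years.
Leg 3: 18.2 years is already measured on Earth.
Leg 4: γ = 1/√(1 − 0.583²) = 1/√0.6601 = 1.231; Δt_4 = 1.231 × 6.43 = 7.914 years.
Total: 56.50 + 71.82 + 18.20 + 7.914 years.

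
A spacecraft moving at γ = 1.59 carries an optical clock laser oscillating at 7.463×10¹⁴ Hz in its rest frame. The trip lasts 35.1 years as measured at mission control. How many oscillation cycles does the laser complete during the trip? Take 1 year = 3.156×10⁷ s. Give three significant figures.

N = 5.20×10²³

γ = 1.59
The oscillator's own cycle count is N = f × τ where τ is the proper time aboard the spacecraft. τ = Δt/γ = 35.1/1.590 = 22.08 years = 6.967×10⁸ s.
N = 7.463×10¹⁴ × 6.967×10⁸ = 5.199×10²³.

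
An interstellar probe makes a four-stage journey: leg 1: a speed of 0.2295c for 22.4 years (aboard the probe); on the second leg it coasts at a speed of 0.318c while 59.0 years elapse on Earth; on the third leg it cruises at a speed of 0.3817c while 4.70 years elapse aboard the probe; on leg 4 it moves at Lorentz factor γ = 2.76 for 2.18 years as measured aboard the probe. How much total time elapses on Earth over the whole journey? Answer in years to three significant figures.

Leg 1: γ = 1/√(1 − 0.2295²) = 1/√0.9473 = 1.027; Δt_1 = 1.027 × 22.4 = 23.01 years.
Leg 2: 59.0 years is already measured on Earth.
Leg 3: γ = 1/√(1 − 0.3817²) = 1/√0.8543 = 1.082; Δt_3 = 1.082 × 4.70 = 5.085 years.
Leg 4: γ = 2.76; Δt_4 = 2.760 × 2.18 = 6.017 years.
Total: 23.01 + 59.00 + 5.085 + 6.017 years.

Δt = 93.1 years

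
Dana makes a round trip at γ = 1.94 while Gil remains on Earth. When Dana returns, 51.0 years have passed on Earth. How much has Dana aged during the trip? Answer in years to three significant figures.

τ = 26.3 years

γ = 1.94
Dana's clock measures proper time along the trip: τ = Δt/γ = 51.0/1.940 years.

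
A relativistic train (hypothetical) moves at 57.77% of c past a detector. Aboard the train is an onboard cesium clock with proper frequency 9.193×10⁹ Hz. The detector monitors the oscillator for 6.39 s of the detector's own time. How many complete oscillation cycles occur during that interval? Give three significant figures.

N = 4.79×10¹⁰

β = 0.5777; γ = 1/√(1 − 0.5777²) = 1/√0.6663 = 1.225
During 6.39 s of lab time, the oscillator's proper time advances by τ = Δt/γ = 6.39/1.225 = 5.216 s = 5.216×10⁰ s.
N = f × τ = 9.193×10⁹ × 5.216×10⁰ = 4.795×10¹⁰.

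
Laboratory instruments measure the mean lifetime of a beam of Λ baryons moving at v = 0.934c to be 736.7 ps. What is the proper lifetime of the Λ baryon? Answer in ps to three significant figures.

γ = 1/√(1 − 0.934²) = 1/√0.1276 = 2.799
The lab-frame lifetime is the dilated interval; the proper lifetime is τ₀ = Δt/γ = 736.7/2.799 ps.

τ₀ = 263 ps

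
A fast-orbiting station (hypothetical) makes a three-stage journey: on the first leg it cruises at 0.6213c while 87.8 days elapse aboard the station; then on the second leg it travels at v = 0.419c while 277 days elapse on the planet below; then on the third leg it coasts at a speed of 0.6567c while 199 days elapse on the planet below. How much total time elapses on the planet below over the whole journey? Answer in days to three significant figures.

Leg 1: γ = 1/√(1 − 0.6213²) = 1/√0.6140 = 1.276; Δt_1 = 1.276 × 87.8 = 112.1 days.
Leg 2: 277 days is already measured on the planet below.
Leg 3: 199 days is already measured on the planet below.
Total: 112.1 + 277.0 + 199.0 days.

Δt = 588 days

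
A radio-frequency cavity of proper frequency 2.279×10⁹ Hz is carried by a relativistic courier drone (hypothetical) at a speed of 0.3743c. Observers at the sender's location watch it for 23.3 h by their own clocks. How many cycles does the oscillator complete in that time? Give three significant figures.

γ = 1/√(1 − 0.3743²) = 1/√0.8599 = 1.078
During 23.3 h of lab time, the oscillator's proper time advances by τ = Δt/γ = 23.3/1.078 = 21.61 h = 7.778×10⁴ s.
N = f × τ = 2.279×10⁹ × 7.778×10⁴ = 1.773×10¹⁴.

N = 1.77×10¹⁴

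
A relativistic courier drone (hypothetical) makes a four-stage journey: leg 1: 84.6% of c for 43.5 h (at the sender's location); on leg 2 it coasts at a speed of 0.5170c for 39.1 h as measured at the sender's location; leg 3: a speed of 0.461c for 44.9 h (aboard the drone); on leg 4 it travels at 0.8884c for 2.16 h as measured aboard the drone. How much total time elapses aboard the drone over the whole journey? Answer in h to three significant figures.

τ = 104 h

Leg 1: β = 0.846; γ = 1/√(1 − 0.846²) = 1/√0.2843 = 1.876; τ_1 = 43.5/1.876 = 23.19 h.
Leg 2: γ = 1/√(1 − 0.5170²) = 1/√0.7327 = 1.168; τ_2 = 39.1/1.168 = 33.47 h.
Leg 3: 44.9 h is already measured aboard the drone.
Leg 4: 2.16 h is already measured aboard the drone.
Total: 23.19 + 33.47 + 44.90 + 2.160 h.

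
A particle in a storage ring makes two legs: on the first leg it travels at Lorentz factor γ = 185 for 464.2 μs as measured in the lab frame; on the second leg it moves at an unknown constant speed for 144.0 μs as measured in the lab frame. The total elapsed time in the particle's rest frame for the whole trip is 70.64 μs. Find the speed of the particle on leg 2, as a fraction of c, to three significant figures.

β = 0.881

Leg 1: γ = 185; τ_1 = 464.2/185.0 = 2.509 μs.
Leg 2: speed unknown; τ_2 = 144.0/γ_2.
Total proper time: 2.509 + τ_2 = 70.64, so τ_2 = 70.64 − 2.509 = 68.13 μs.
γ_2 = 144.0/68.13 = 2.114; β = √(1 − 1/γ²) = √0.7761.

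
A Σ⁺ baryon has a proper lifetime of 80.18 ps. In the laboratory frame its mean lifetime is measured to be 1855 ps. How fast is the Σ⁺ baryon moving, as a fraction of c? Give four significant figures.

γ = Δt/τ₀ = 1855/80.18 = 23.14
β = √(1 − 1/γ²) = √(1 − 0.001868) = √0.9981

v = 0.9991c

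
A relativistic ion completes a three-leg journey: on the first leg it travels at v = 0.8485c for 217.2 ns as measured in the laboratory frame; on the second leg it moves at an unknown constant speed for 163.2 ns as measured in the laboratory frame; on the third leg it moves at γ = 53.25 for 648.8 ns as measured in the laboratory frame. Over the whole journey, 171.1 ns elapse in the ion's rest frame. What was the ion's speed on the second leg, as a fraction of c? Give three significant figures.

β = 0.963

Leg 1: γ = 1/√(1 − 0.8485²) = 1/√0.2800 = 1.890; τ_1 = 217.2/1.890 = 114.9 ns.
Leg 2: speed unknown; τ_2 = 163.2/γ_2.
Leg 3: γ = 53.25; τ_3 = 648.8/53.25 = 12.18 ns.
Total proper time: 114.9 + τ_2 + 12.18 = 171.1, so τ_2 = 171.1 − 127.1 = 43.97 ns.
γ_2 = 163.2/43.97 = 3.711; β = √(1 − 1/γ²) = √0.9274.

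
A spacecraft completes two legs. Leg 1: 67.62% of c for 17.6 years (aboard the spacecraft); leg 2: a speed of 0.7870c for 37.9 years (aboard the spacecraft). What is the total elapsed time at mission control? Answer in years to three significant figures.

Leg 1: β = 0.6762; γ = 1/√(1 − 0.6762²) = 1/√0.5428 = 1.357; Δt_1 = 1.357 × 17.6 = 23.89 years.
Leg 2: γ = 1/√(1 − 0.7870²) = 1/√0.3806 = 1.621; Δt_2 = 1.621 × 37.9 = 61.43 years.
Total: 23.89 + 61.43 years.

Δt = 85.3 years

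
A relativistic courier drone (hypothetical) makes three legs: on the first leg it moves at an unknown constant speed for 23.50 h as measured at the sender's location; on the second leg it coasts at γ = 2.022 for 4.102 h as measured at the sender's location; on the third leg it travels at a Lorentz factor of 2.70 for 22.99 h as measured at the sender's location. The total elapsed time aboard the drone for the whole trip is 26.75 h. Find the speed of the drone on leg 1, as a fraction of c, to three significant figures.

Leg 1: speed unknown; τ_1 = 23.50/γ_1.
Leg 2: γ = 2.022; τ_2 = 4.102/2.022 = 2.029 h.
Leg 3: γ = 2.70; τ_3 = 22.99/2.700 = 8.515 h.
Total proper time: τ_1 + 2.029 + 8.515 = 26.75, so τ_1 = 26.75 − 10.54 = 16.21 h.
γ_1 = 23.50/16.21 = 1.450; β = √(1 − 1/γ²) = √0.5244.

β = 0.724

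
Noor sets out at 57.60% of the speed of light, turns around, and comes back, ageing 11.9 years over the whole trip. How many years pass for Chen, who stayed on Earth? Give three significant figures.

β = 0.5760; γ = 1/√(1 − 0.5760²) = 1/√0.6682 = 1.223
Earth-frame duration is the dilated interval: Δt = γτ = 1.223 × 11.9 years.

Δt = 14.6 years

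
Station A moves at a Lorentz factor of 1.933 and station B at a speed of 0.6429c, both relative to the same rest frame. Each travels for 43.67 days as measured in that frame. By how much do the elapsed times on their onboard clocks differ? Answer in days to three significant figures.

|τ_A − τ_B| = 10.9 days

A: γ = 1.933; τ_A = 43.67/1.933 = 22.59 days.
B: γ = 1/√(1 − 0.6429²) = 1/√0.5867 = 1.306; τ_B = 43.67/1.306 = 33.45 days.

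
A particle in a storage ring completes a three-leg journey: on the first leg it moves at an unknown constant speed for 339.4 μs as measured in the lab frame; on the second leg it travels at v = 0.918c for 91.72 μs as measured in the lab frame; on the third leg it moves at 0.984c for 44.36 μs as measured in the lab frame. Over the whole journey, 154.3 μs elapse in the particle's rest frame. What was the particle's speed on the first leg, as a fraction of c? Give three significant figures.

β = 0.946

Leg 1: speed unknown; τ_1 = 339.4/γ_1.
Leg 2: γ = 1/√(1 − 0.918²) = 1/√0.1573 = 2.522; τ_2 = 91.72/2.522 = 36.37 μs.
Leg 3: γ = 1/√(1 − 0.984²) = 1/√0.03174 = 5.613; τ_3 = 44.36/5.613 = 7.904 μs.
Total proper time: τ_1 + 36.37 + 7.904 = 154.3, so τ_1 = 154.3 − 44.28 = 110.0 μs.
γ_1 = 339.4/110.0 = 3.085; β = √(1 − 1/γ²) = √0.8949.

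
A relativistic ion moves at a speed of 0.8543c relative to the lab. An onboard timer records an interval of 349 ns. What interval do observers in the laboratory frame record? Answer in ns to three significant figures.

γ = 1/√(1 − 0.8543²) = 1/√0.2702 = 1.924
The interval measured in the ion's rest frame is the proper time (both events occur at the same place in that frame); the lab-frame interval is Δt = γτ = 1.924 × 349 ns.

Δt = 671 ns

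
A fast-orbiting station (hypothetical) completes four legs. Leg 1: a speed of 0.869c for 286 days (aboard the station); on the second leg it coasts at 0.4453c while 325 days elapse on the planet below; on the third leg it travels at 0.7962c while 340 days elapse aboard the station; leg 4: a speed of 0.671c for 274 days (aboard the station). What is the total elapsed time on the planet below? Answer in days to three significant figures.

Δt = 1830 days

Leg 1: γ = 1/√(1 − 0.869²) = 1/√0.2448 = 2.021; Δt_1 = 2.021 × 286 = 578.0 days.
Leg 2: 325 days is already measured on the planet below.
Leg 3: γ = 1/√(1 − 0.7962²) = 1/√0.3661 = 1.653; Δt_3 = 1.653 × 340 = 562.0 days.
Leg 4: γ = 1/√(1 − 0.671²) = 1/√0.5498 = 1.349; Δt_4 = 1.349 × 274 = 369.5 days.
Total: 578.0 + 325.0 + 562.0 + 369.5 days.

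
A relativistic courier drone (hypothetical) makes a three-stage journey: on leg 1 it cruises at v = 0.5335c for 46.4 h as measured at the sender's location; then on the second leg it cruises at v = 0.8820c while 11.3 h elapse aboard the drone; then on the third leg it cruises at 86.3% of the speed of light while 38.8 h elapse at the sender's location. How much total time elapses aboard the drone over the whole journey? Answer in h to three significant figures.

Leg 1: γ = 1/√(1 − 0.5335²) = 1/√0.7154 = 1.182; τ_1 = 46.4/1.182 = 39.25 h.
Leg 2: 11.3 h is already measured aboard the drone.
Leg 3: β = 0.863; γ = 1/√(1 − 0.863²) = 1/√0.2552 = 1.979; τ_3 = 38.8/1.979 = 19.60 h.
Total: 39.25 + 11.30 + 19.60 h.

τ = 70.1 h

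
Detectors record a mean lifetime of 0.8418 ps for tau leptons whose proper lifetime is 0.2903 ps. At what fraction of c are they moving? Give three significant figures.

γ = Δt/τ₀ = 0.8418/0.2903 = 2.900
β = √(1 − 1/γ²) = √(1 − 0.1189) = √0.8811

β = 0.939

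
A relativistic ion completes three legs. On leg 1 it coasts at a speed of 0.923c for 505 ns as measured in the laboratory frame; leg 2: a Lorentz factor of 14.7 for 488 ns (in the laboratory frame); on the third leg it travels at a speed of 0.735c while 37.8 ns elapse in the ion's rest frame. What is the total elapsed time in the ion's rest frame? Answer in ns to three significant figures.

Leg 1: γ = 1/√(1 − 0.923²) = 1/√0.1481 = 2.599; τ_1 = 505/2.599 = 194.3 ns.
Leg 2: γ = 14.7; τ_2 = 488/14.70 = 33.20 ns.
Leg 3: 37.8 ns is already measured in the ion's rest frame.
Total: 194.3 + 33.20 + 37.80 ns.

τ = 265 ns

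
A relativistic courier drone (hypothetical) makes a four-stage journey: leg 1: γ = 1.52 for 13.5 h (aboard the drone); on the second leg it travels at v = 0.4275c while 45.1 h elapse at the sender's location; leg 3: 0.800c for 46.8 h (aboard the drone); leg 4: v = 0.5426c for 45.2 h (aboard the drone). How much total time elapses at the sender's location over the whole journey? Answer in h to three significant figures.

Leg 1: γ = 1.52; Δt_1 = 1.520 × 13.5 = 20.52 h.
Leg 2: 45.1 h is already measured at the sender's location.
Leg 3: γ = 1/√(1 − 0.800²) = 5/3 ≈ 1.667; Δt_3 = 1.667 × 46.8 = 78.00 h.
Leg 4: γ = 1/√(1 − 0.5426²) = 1/√0.7056 = 1.190; Δt_4 = 1.190 × 45.2 = 53.81 h.
Total: 20.52 + 45.10 + 78.00 + 53.81 h.

Δt = 197 h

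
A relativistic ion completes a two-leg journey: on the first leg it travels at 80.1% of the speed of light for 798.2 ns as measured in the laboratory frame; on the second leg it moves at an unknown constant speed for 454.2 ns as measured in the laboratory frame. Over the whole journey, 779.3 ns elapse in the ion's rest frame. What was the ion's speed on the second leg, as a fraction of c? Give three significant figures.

Leg 1: β = 0.801; γ = 1/√(1 − 0.801²) = 1/√0.3584 = 1.670; τ_1 = 798.2/1.670 = 477.9 ns.
Leg 2: speed unknown; τ_2 = 454.2/γ_2.
Total proper time: 477.9 + τ_2 = 779.3, so τ_2 = 779.3 − 477.9 = 301.4 ns.
γ_2 = 454.2/301.4 = 1.507; β = √(1 − 1/γ²) = √0.5595.

β = 0.748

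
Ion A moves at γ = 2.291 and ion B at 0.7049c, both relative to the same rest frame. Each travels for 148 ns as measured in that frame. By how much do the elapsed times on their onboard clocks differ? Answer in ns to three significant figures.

A: γ = 2.291; τ_A = 148/2.291 = 64.60 ns.
B: γ = 1/√(1 − 0.7049²) = 1/√0.5031 = 1.410; τ_B = 148/1.410 = 105.0 ns.

|τ_A − τ_B| = 40.4 ns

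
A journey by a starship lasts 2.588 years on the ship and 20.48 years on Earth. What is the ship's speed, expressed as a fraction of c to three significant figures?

β = 0.992

The proper time is measured on the ship (both events occur at the ship's location); Δt is measured on Earth. γ = Δt/τ = 20.48/2.588 = 7.913.
β = √(1 − 1/γ²) = √(1 − 0.01597) = √0.9840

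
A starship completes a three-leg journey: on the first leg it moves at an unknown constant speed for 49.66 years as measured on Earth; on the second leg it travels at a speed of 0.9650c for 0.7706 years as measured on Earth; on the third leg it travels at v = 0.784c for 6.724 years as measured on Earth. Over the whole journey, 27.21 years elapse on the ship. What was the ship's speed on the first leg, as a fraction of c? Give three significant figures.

Leg 1: speed unknown; τ_1 = 49.66/γ_1.
Leg 2: γ = 1/√(1 − 0.9650²) = 1/√0.06878 = 3.813; τ_2 = 0.7706/3.813 = 0.2021 years.
Leg 3: γ = 1/√(1 − 0.784²) = 1/√0.3853 = 1.611; τ_3 = 6.724/1.611 = 4.174 years.
Total proper time: τ_1 + 0.2021 + 4.174 = 27.21, so τ_1 = 27.21 − 4.376 = 22.83 years.
γ_1 = 49.66/22.83 = 2.175; β = √(1 − 1/γ²) = √0.7886.

β = 0.888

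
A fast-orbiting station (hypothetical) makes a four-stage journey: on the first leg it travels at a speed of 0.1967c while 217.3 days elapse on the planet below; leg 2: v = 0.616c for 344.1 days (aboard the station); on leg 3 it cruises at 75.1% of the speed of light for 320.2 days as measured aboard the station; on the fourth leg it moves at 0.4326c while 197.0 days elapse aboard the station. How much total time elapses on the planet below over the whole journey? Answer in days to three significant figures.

Δt = 1360 days

Leg 1: 217.3 days is already measured on the planet below.
Leg 2: γ = 1/√(1 − 0.616²) = 1/√0.6205 = 1.269; Δt_2 = 1.269 × 344.1 = 436.8 days.
Leg 3: β = 0.751; γ = 1/√(1 − 0.751²) = 1/√0.4360 = 1.514; Δt_3 = 1.514 × 320.2 = 484.9 days.
Leg 4: γ = 1/√(1 − 0.4326²) = 1/√0.8129 = 1.109; Δt_4 = 1.109 × 197.0 = 218.5 days.
Total: 217.3 + 436.8 + 484.9 + 218.5 days.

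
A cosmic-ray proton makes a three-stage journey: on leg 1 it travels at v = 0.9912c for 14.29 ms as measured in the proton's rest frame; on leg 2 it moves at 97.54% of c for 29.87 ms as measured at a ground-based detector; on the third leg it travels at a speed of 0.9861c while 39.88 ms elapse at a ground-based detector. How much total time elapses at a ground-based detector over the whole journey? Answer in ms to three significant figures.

Δt = 178 ms

Leg 1: γ = 1/√(1 − 0.9912²) = 1/√0.01752 = 7.554; Δt_1 = 7.554 × 14.29 = 108.0 ms.
Leg 2: 29.87 ms is already measured at a ground-based detector.
Leg 3: 39.88 ms is already measured at a ground-based detector.
Total: 108.0 + 29.87 + 39.88 ms.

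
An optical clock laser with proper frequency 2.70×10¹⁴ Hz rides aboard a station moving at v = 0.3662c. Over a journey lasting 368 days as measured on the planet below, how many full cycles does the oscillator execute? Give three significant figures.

N = 7.99×10²¹

γ = 1/√(1 − 0.3662²) = 1/√0.8659 = 1.075
The oscillator's own cycle count is N = f × τ where τ is the proper time aboard the station. τ = Δt/γ = 368/1.075 = 342.4 days = 2.959×10⁷ s.
N = 2.70×10¹⁴ × 2.959×10⁷ = 7.988×10²¹.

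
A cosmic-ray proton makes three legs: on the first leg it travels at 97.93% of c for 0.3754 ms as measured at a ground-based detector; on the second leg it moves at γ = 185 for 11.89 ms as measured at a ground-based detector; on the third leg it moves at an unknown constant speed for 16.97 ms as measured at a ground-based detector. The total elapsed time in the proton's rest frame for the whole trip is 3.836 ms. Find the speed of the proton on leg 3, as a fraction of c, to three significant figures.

β = 0.976

Leg 1: β = 0.9793; γ = 1/√(1 − 0.9793²) = 1/√0.04097 = 4.940; τ_1 = 0.3754/4.940 = 0.07599 ms.
Leg 2: γ = 185; τ_2 = 11.89/185.0 = 0.06427 ms.
Leg 3: speed unknown; τ_3 = 16.97/γ_3.
Total proper time: 0.07599 + 0.06427 + τ_3 = 3.836, so τ_3 = 3.836 − 0.1403 = 3.696 ms.
γ_3 = 16.97/3.696 = 4.592; β = √(1 − 1/γ²) = √0.9526.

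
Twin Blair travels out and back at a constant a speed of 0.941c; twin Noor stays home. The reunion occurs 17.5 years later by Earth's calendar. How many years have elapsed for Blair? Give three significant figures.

γ = 1/√(1 − 0.941²) = 1/√0.1145 = 2.955
Blair's clock measures proper time along the trip: τ = Δt/γ = 17.5/2.955 years.

τ = 5.92 years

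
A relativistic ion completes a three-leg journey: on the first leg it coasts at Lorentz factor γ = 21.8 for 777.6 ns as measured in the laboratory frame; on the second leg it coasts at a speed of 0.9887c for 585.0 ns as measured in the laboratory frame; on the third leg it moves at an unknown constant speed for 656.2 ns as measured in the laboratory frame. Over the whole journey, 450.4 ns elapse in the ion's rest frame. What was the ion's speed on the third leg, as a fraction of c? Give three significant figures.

β = 0.867

Leg 1: γ = 21.8; τ_1 = 777.6/21.80 = 35.67 ns.
Leg 2: γ = 1/√(1 − 0.9887²) = 1/√0.02247 = 6.671; τ_2 = 585.0/6.671 = 87.70 ns.
Leg 3: speed unknown; τ_3 = 656.2/γ_3.
Total proper time: 35.67 + 87.70 + τ_3 = 450.4, so τ_3 = 450.4 − 123.4 = 327.0 ns.
γ_3 = 656.2/327.0 = 2.007; β = √(1 − 1/γ²) = √0.7516.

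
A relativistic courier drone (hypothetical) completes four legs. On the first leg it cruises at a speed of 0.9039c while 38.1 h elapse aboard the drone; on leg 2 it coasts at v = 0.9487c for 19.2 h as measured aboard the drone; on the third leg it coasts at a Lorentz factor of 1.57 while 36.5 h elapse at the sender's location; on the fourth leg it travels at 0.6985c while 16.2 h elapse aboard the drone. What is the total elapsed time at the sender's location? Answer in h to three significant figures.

Δt = 209 h

Leg 1: γ = 1/√(1 − 0.9039²) = 1/√0.1830 = 2.338; Δt_1 = 2.338 × 38.1 = 89.07 h.
Leg 2: γ = 1/√(1 − 0.9487²) = 1/√0.09997 = 3.163; Δt_2 = 3.163 × 19.2 = 60.73 h.
Leg 3: 36.5 h is already measured at the sender's location.
Leg 4: γ = 1/√(1 − 0.6985²) = 1/√0.5121 = 1.397; Δt_4 = 1.397 × 16.2 = 22.64 h.
Total: 89.07 + 60.73 + 36.50 + 22.64 h.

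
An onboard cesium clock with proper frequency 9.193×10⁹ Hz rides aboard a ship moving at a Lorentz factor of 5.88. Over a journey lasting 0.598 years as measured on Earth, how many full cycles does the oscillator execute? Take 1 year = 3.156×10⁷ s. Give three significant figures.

γ = 5.88
The oscillator's own cycle count is N = f × τ where τ is the proper time on the ship. τ = Δt/γ = 0.598/5.880 = 0.1017 years = 3.210×10⁶ s.
N = 9.193×10⁹ × 3.210×10⁶ = 2.951×10¹⁶.

N = 2.95×10¹⁶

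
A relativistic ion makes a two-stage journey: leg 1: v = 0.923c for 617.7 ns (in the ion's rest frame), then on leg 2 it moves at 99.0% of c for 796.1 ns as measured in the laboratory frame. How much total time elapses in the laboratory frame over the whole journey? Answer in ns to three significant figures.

Leg 1: γ = 1/√(1 − 0.923²) = 1/√0.1481 = 2.599; Δt_1 = 2.599 × 617.7 = 1605 ns.
Leg 2: 796.1 ns is already measured in the laboratory frame.
Total: 1605 + 796.1 ns.

Δt = 2400 ns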